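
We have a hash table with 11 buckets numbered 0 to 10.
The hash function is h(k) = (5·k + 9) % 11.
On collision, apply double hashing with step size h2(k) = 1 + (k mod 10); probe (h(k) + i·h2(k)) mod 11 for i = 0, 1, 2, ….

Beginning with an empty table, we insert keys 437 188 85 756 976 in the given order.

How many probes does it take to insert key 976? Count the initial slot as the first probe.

3

Insert 437: h=5, slot 5 empty → index 5.
Insert 188: h=3, slot 3 empty → index 3.
Insert 85: h=5, h2=6, slot 5 occupied → index 0.
Insert 756: h=5, h2=7, slot 5 occupied → index 1.
Insert 976: h=5, h2=7, slots 5,1 occupied → index 8.
Table: [85, 756, _, 188, _, 437, _, _, 976, _, _]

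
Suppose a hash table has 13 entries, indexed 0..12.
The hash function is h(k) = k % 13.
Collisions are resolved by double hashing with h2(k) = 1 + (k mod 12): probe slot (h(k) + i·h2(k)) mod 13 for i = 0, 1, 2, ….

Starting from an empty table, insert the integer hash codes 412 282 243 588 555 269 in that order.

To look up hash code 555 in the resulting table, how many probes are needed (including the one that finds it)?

Insert 412: h=9, slot 9 empty => index 9.
Insert 282: h=9, h2=7, slot 9 occupied => index 3.
Insert 243: h=9, h2=4, slot 9 occupied => index 0.
Insert 588: h=3, h2=1, slot 3 occupied => index 4.
Insert 555: h=9, h2=4, slots 9,0,4 occupied => index 8.
Insert 269: h=9, h2=6, slot 9 occupied => index 2.
Table: [243, -, 269, 282, 588, -, -, -, 555, 412, -, -, -]
Lookup 555: h=9, h2=4, probe 9,0,4,8 → found at 8.

4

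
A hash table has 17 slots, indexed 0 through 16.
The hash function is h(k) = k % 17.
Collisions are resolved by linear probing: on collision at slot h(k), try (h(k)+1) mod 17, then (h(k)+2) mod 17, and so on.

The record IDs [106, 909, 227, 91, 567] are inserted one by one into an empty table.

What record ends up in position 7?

91

106 hashes to 4; slot 4 is free => place at 4.
909 hashes to 8; slot 8 is free => place at 8.
227 hashes to 6; slot 6 is free => place at 6.
91 hashes to 6; 6 taken => place at 7.
567 hashes to 6; 6,7,8 taken => place at 9.
Table: [-, -, -, -, 106, -, 227, 91, 909, 567, -, -, -, -, -, -, -]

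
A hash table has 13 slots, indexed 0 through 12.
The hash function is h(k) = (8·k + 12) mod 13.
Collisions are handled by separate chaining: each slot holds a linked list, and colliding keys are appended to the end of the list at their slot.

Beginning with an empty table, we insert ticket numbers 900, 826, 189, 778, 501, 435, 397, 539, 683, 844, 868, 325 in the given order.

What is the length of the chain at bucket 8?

2

Insert 900: h=10, bucket 10 empty -> new chain.
Insert 826: h=3, bucket 3 empty -> new chain.
Insert 189: h=3, bucket 3 nonempty -> append to chain.
Insert 778: h=9, bucket 9 empty -> new chain.
Insert 501: h=3, bucket 3 nonempty -> append to chain.
Insert 435: h=8, bucket 8 empty -> new chain.
Insert 397: h=3, bucket 3 nonempty -> append to chain.
Insert 539: h=8, bucket 8 nonempty -> append to chain.
Insert 683: h=3, bucket 3 nonempty -> append to chain.
Insert 844: h=4, bucket 4 empty -> new chain.
Insert 868: h=1, bucket 1 empty -> new chain.
Insert 325: h=12, bucket 12 empty -> new chain.
Final buckets:
0: -
1: 868
2: -
3: 826 -> 189 -> 501 -> 397 -> 683
4: 844
5: -
6: -
7: -
8: 435 -> 539
9: 778
10: 900
11: -
12: 325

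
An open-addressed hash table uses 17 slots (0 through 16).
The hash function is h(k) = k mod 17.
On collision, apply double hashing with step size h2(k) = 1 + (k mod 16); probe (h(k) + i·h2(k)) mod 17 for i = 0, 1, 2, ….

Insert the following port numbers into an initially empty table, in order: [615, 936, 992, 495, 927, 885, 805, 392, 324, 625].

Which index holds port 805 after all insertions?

Insert 615: h=3, slot 3 empty → index 3.
Insert 936: h=1, slot 1 empty → index 1.
Insert 992: h=6, slot 6 empty → index 6.
Insert 495: h=2, slot 2 empty → index 2.
Insert 927: h=9, slot 9 empty → index 9.
Insert 885: h=1, h2=6, slot 1 occupied → index 7.
Insert 805: h=6, h2=6, slot 6 occupied → index 12.
Insert 392: h=1, h2=9, slot 1 occupied → index 10.
Insert 324: h=1, h2=5, slots 1,6 occupied → index 11.
Insert 625: h=13, slot 13 empty → index 13.
Table: [—, 936, 495, 615, —, —, 992, 885, —, 927, 392, 324, 805, 625, —, —, —]

12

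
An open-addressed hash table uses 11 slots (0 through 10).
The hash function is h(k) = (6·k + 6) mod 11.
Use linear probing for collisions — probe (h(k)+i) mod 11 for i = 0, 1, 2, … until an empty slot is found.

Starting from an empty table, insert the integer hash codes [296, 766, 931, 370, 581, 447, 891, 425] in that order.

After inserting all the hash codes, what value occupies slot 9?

Insert 296: h=0, slot 0 empty => index 0.
Insert 766: h=4, slot 4 empty => index 4.
Insert 931: h=4, slot 4 occupied => index 5.
Insert 370: h=4, slots 4,5 occupied => index 6.
Insert 581: h=5, slots 5,6 occupied => index 7.
Insert 447: h=4, slots 4,5,6,7 occupied => index 8.
Insert 891: h=6, slots 6,7,8 occupied => index 9.
Insert 425: h=4, slots 4,5,6,7,8,9 occupied => index 10.
Table: [296, —, —, —, 766, 931, 370, 581, 447, 891, 425]

891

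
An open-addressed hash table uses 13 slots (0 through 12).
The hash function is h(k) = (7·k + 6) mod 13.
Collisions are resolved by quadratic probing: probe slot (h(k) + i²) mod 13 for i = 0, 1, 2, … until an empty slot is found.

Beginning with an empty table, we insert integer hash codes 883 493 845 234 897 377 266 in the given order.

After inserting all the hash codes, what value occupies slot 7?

234

883 hashes to 12; slot 12 is free → place at 12.
493 hashes to 12; 12 taken → place at 0.
845 hashes to 6; slot 6 is free → place at 6.
234 hashes to 6; 6 taken → place at 7.
897 hashes to 6; 6,7 taken → place at 10.
377 hashes to 6; 6,7,10 taken → place at 2.
266 hashes to 9; slot 9 is free → place at 9.
Table: [493, -, 377, -, -, -, 845, 234, -, 266, 897, -, 883]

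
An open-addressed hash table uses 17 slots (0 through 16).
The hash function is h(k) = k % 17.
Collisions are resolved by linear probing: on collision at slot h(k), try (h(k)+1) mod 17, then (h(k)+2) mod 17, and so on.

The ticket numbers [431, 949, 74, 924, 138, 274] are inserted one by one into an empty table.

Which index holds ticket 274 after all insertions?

3

431: h=6 -> slot 6
949: h=14 -> slot 14
74: h=6, probe 6,7 -> slot 7
924: h=6, probe 6,7,8 -> slot 8
138: h=2 -> slot 2
274: h=2, probe 2,3 -> slot 3
Table: [_, _, 138, 274, _, _, 431, 74, 924, _, _, _, _, _, 949, _, _]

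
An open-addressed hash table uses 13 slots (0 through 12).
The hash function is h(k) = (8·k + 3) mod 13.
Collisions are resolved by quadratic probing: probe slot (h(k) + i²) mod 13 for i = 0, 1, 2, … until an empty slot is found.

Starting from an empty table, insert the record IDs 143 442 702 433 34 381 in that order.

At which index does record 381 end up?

143 hashes to 3; slot 3 is free -> place at 3.
442 hashes to 3; 3 taken -> place at 4.
702 hashes to 3; 3,4 taken -> place at 7.
433 hashes to 9; slot 9 is free -> place at 9.
34 hashes to 2; slot 2 is free -> place at 2.
381 hashes to 9; 9 taken -> place at 10.
Table: [., ., 34, 143, 442, ., ., 702, ., 433, 381, ., .]

10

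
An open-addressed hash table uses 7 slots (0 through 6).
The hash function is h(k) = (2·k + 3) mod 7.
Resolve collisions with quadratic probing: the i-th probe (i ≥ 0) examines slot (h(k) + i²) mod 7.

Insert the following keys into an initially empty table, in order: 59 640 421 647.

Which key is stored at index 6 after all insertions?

Insert 59: h=2, slot 2 empty -> index 2.
Insert 640: h=2, slot 2 occupied -> index 3.
Insert 421: h=5, slot 5 empty -> index 5.
Insert 647: h=2, slots 2,3 occupied -> index 6.
Table: [—, —, 59, 640, —, 421, 647]

647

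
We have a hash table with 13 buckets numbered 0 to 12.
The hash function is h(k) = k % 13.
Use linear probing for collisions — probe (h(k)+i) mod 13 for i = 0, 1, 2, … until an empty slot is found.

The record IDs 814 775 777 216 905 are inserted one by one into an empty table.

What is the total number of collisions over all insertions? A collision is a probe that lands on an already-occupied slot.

Insert 814: h=8, slot 8 empty -> index 8.
Insert 775: h=8, slot 8 occupied -> index 9.
Insert 777: h=10, slot 10 empty -> index 10.
Insert 216: h=8, slots 8,9,10 occupied -> index 11.
Insert 905: h=8, slots 8,9,10,11 occupied -> index 12.
Table: [-, -, -, -, -, -, -, -, 814, 775, 777, 216, 905]

8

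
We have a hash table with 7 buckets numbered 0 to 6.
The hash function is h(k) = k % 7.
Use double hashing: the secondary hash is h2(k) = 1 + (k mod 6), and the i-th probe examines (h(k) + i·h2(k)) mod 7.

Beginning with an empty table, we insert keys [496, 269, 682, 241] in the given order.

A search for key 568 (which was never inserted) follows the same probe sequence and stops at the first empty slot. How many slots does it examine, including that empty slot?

496 hashes to 6; slot 6 is free → place at 6.
269 hashes to 3; slot 3 is free → place at 3.
682 hashes to 3, h2=5; 3 taken → place at 1.
241 hashes to 3, h2=2; 3 taken → place at 5.
Table: [—, 682, —, 269, —, 241, 496]
Lookup 568: h=1, h2=5, probe 1,6,4 → slot 4 empty, not found.

3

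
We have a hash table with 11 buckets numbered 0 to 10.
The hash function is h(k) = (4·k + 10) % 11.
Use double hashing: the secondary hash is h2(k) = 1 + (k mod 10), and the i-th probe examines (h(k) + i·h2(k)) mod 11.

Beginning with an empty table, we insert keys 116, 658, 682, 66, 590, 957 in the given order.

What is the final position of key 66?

6

116: h=1 → slot 1
658: h=2 → slot 2
682: h=10 → slot 10
66: h=10, h2=7, probe 10,6 → slot 6
590: h=5 → slot 5
957: h=10, h2=8, probe 10,7 → slot 7
Table: [., 116, 658, ., ., 590, 66, 957, ., ., 682]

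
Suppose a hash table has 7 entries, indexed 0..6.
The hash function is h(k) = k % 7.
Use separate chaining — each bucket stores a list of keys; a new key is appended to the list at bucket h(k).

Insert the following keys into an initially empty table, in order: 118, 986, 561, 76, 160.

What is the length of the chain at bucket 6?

4

118 → bucket 6
986 → bucket 6 (collision)
561 → bucket 1
76 → bucket 6 (collision)
160 → bucket 6 (collision)
Final buckets:
0: .
1: 561
2: .
3: .
4: .
5: .
6: 118 -> 986 -> 76 -> 160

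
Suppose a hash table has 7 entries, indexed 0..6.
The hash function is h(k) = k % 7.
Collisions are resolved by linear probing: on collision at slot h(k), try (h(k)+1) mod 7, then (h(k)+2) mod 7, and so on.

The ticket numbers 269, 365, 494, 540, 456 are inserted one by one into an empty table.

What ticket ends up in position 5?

456

Insert 269: h=3, slot 3 empty -> index 3.
Insert 365: h=1, slot 1 empty -> index 1.
Insert 494: h=4, slot 4 empty -> index 4.
Insert 540: h=1, slot 1 occupied -> index 2.
Insert 456: h=1, slots 1,2,3,4 occupied -> index 5.
Table: [_, 365, 540, 269, 494, 456, _]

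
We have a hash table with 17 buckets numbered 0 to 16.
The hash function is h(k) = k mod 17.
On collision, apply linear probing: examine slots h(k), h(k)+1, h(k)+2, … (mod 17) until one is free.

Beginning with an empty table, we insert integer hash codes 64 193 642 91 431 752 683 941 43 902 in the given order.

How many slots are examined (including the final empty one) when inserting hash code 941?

4

64: h=13 → slot 13
193: h=6 → slot 6
642: h=13, probe 13,14 → slot 14
91: h=6, probe 6,7 → slot 7
431: h=6, probe 6,7,8 → slot 8
752: h=4 → slot 4
683: h=3 → slot 3
941: h=6, probe 6,7,8,9 → slot 9
43: h=9, probe 9,10 → slot 10
902: h=1 → slot 1
Table: [., 902, ., 683, 752, ., 193, 91, 431, 941, 43, ., ., 64, 642, ., .]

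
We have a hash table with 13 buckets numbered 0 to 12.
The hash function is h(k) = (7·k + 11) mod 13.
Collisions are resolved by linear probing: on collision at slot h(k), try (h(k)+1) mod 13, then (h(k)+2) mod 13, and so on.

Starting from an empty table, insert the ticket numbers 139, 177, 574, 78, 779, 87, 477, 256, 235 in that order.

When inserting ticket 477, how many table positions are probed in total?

5

139: h=9 -> slot 9
177: h=2 -> slot 2
574: h=12 -> slot 12
78: h=11 -> slot 11
779: h=4 -> slot 4
87: h=9, probe 9,10 -> slot 10
477: h=9, probe 9,10,11,12,0 -> slot 0
256: h=9, probe 9,10,11,12,0,1 -> slot 1
235: h=5 -> slot 5
Table: [477, 256, 177, ., 779, 235, ., ., ., 139, 87, 78, 574]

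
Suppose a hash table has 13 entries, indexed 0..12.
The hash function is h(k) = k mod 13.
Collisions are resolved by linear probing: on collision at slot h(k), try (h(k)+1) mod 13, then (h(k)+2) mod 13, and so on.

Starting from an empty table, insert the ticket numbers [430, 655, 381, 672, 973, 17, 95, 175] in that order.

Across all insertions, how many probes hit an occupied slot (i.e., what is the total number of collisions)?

Insert 430: h=1, slot 1 empty -> index 1.
Insert 655: h=5, slot 5 empty -> index 5.
Insert 381: h=4, slot 4 empty -> index 4.
Insert 672: h=9, slot 9 empty -> index 9.
Insert 973: h=11, slot 11 empty -> index 11.
Insert 17: h=4, slots 4,5 occupied -> index 6.
Insert 95: h=4, slots 4,5,6 occupied -> index 7.
Insert 175: h=6, slots 6,7 occupied -> index 8.
Table: [., 430, ., ., 381, 655, 17, 95, 175, 672, ., 973, .]

7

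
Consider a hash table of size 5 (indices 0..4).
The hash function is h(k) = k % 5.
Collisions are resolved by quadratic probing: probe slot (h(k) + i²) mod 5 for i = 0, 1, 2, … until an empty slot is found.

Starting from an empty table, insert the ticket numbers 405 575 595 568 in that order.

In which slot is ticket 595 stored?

4

405 hashes to 0; slot 0 is free → place at 0.
575 hashes to 0; 0 taken → place at 1.
595 hashes to 0; 0,1 taken → place at 4.
568 hashes to 3; slot 3 is free → place at 3.
Table: [405, 575, _, 568, 595]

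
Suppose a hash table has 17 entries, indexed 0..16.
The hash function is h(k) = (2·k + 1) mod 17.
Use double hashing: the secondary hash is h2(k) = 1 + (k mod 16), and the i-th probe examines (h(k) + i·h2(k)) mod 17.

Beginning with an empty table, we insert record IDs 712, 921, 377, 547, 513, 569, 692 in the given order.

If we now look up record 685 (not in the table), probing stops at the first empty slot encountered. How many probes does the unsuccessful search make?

Insert 712: h=14, slot 14 empty → index 14.
Insert 921: h=7, slot 7 empty → index 7.
Insert 377: h=7, h2=10, slot 7 occupied → index 0.
Insert 547: h=7, h2=4, slot 7 occupied → index 11.
Insert 513: h=7, h2=2, slot 7 occupied → index 9.
Insert 569: h=0, h2=10, slot 0 occupied → index 10.
Insert 692: h=8, slot 8 empty → index 8.
Table: [377, -, -, -, -, -, -, 921, 692, 513, 569, 547, -, -, 712, -, -]
Lookup 685: h=11, h2=14, probe 11,8,5 → slot 5 empty, not found.

3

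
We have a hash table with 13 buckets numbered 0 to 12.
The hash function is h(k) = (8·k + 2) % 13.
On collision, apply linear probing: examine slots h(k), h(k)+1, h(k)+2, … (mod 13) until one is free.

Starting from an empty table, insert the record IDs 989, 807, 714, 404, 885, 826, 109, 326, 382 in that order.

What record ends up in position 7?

989 hashes to 10; slot 10 is free => place at 10.
807 hashes to 10; 10 taken => place at 11.
714 hashes to 7; slot 7 is free => place at 7.
404 hashes to 10; 10,11 taken => place at 12.
885 hashes to 10; 10,11,12 taken => place at 0.
826 hashes to 6; slot 6 is free => place at 6.
109 hashes to 3; slot 3 is free => place at 3.
326 hashes to 10; 10,11,12,0 taken => place at 1.
382 hashes to 3; 3 taken => place at 4.
Table: [885, 326, -, 109, 382, -, 826, 714, -, -, 989, 807, 404]

714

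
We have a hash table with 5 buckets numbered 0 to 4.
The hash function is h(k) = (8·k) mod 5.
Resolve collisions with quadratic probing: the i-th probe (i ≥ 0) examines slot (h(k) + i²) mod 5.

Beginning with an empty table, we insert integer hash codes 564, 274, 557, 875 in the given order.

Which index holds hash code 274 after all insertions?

564: h=2 → slot 2
274: h=2, probe 2,3 → slot 3
557: h=1 → slot 1
875: h=0 → slot 0
Table: [875, 557, 564, 274, _]

3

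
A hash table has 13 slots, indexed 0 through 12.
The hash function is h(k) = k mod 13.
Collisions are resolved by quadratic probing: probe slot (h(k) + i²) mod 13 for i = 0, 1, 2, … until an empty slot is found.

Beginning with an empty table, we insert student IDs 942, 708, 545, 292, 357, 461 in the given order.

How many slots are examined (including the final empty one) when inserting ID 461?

5

942: h=6 => slot 6
708: h=6, probe 6,7 => slot 7
545: h=12 => slot 12
292: h=6, probe 6,7,10 => slot 10
357: h=6, probe 6,7,10,2 => slot 2
461: h=6, probe 6,7,10,2,9 => slot 9
Table: [., ., 357, ., ., ., 942, 708, ., 461, 292, ., 545]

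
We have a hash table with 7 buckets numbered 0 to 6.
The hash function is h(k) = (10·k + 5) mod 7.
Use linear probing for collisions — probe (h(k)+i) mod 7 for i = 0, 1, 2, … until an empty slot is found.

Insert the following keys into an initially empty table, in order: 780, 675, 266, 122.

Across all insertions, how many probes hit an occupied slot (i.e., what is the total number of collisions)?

780: h=0 → slot 0
675: h=0, probe 0,1 → slot 1
266: h=5 → slot 5
122: h=0, probe 0,1,2 → slot 2
Table: [780, 675, 122, _, _, 266, _]

3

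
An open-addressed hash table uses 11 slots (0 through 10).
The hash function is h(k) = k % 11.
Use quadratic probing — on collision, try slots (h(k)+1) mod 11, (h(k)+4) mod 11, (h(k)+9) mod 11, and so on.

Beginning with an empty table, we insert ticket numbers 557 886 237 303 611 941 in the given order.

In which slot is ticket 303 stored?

4

557 hashes to 7; slot 7 is free -> place at 7.
886 hashes to 6; slot 6 is free -> place at 6.
237 hashes to 6; 6,7 taken -> place at 10.
303 hashes to 6; 6,7,10 taken -> place at 4.
611 hashes to 6; 6,7,10,4 taken -> place at 0.
941 hashes to 6; 6,7,10,4,0 taken -> place at 9.
Table: [611, -, -, -, 303, -, 886, 557, -, 941, 237]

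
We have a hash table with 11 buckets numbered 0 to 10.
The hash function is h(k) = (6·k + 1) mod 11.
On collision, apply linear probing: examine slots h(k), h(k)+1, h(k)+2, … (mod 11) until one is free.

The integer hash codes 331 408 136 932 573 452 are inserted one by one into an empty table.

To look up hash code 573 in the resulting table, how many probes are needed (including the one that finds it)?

Insert 331: h=7, slot 7 empty → index 7.
Insert 408: h=7, slot 7 occupied → index 8.
Insert 136: h=3, slot 3 empty → index 3.
Insert 932: h=5, slot 5 empty → index 5.
Insert 573: h=7, slots 7,8 occupied → index 9.
Insert 452: h=7, slots 7,8,9 occupied → index 10.
Table: [_, _, _, 136, _, 932, _, 331, 408, 573, 452]
Lookup 573: h=7, probe 7,8,9 → found at 9.

3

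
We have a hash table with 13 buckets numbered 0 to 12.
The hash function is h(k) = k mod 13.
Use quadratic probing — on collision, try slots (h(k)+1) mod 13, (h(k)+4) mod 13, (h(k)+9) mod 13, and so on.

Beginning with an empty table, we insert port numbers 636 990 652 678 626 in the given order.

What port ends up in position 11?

626

636: h=12 -> slot 12
990: h=2 -> slot 2
652: h=2, probe 2,3 -> slot 3
678: h=2, probe 2,3,6 -> slot 6
626: h=2, probe 2,3,6,11 -> slot 11
Table: [∅, ∅, 990, 652, ∅, ∅, 678, ∅, ∅, ∅, ∅, 626, 636]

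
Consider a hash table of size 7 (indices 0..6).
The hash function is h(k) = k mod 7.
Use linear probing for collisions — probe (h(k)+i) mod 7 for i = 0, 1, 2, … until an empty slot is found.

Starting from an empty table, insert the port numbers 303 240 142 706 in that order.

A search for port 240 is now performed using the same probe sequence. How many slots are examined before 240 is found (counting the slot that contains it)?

Insert 303: h=2, slot 2 empty → index 2.
Insert 240: h=2, slot 2 occupied → index 3.
Insert 142: h=2, slots 2,3 occupied → index 4.
Insert 706: h=6, slot 6 empty → index 6.
Table: [., ., 303, 240, 142, ., 706]
Lookup 240: h=2, probe 2,3 → found at 3.

2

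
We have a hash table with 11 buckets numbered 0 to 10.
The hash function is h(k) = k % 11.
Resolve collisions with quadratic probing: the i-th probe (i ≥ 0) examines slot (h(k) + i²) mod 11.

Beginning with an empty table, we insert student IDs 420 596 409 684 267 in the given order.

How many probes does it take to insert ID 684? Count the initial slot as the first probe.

Insert 420: h=2, slot 2 empty => index 2.
Insert 596: h=2, slot 2 occupied => index 3.
Insert 409: h=2, slots 2,3 occupied => index 6.
Insert 684: h=2, slots 2,3,6 occupied => index 0.
Insert 267: h=3, slot 3 occupied => index 4.
Table: [684, ∅, 420, 596, 267, ∅, 409, ∅, ∅, ∅, ∅]

4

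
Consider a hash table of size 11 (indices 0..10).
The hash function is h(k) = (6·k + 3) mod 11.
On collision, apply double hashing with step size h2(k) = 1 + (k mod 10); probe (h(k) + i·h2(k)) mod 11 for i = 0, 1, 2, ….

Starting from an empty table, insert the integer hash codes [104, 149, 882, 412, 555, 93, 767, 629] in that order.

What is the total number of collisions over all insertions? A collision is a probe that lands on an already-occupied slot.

104 hashes to 0; slot 0 is free => place at 0.
149 hashes to 6; slot 6 is free => place at 6.
882 hashes to 4; slot 4 is free => place at 4.
412 hashes to 0, h2=3; 0 taken => place at 3.
555 hashes to 0, h2=6; 0,6 taken => place at 1.
93 hashes to 0, h2=4; 0,4 taken => place at 8.
767 hashes to 7; slot 7 is free => place at 7.
629 hashes to 4, h2=10; 4,3 taken => place at 2.
Table: [104, 555, 629, 412, 882, -, 149, 767, 93, -, -]

7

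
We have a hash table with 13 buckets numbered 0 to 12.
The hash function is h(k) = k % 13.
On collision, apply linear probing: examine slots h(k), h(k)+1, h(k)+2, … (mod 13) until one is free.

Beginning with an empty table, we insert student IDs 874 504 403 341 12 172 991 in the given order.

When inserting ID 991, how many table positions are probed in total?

4

874 hashes to 3; slot 3 is free => place at 3.
504 hashes to 10; slot 10 is free => place at 10.
403 hashes to 0; slot 0 is free => place at 0.
341 hashes to 3; 3 taken => place at 4.
12 hashes to 12; slot 12 is free => place at 12.
172 hashes to 3; 3,4 taken => place at 5.
991 hashes to 3; 3,4,5 taken => place at 6.
Table: [403, ∅, ∅, 874, 341, 172, 991, ∅, ∅, ∅, 504, ∅, 12]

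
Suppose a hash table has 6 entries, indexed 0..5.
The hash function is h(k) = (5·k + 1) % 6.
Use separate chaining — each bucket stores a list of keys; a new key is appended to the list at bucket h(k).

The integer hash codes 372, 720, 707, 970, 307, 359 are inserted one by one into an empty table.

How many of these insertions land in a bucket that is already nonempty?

2

372 → bucket 1
720 → bucket 1 (collision)
707 → bucket 2
970 → bucket 3
307 → bucket 0
359 → bucket 2 (collision)
Final buckets:
0: 307
1: 372 -> 720
2: 707 -> 359
3: 970
4: .
5: .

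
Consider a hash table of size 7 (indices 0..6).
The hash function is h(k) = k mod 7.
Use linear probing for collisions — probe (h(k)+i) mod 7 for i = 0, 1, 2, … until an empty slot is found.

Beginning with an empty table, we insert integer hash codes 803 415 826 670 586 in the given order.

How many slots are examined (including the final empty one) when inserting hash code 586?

4

Insert 803: h=5, slot 5 empty => index 5.
Insert 415: h=2, slot 2 empty => index 2.
Insert 826: h=0, slot 0 empty => index 0.
Insert 670: h=5, slot 5 occupied => index 6.
Insert 586: h=5, slots 5,6,0 occupied => index 1.
Table: [826, 586, 415, _, _, 803, 670]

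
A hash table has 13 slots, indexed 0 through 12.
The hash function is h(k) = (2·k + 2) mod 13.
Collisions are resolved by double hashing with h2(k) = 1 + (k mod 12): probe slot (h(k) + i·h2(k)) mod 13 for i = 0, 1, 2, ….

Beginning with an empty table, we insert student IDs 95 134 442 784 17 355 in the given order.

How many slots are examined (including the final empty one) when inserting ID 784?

Insert 95: h=10, slot 10 empty => index 10.
Insert 134: h=10, h2=3, slot 10 occupied => index 0.
Insert 442: h=2, slot 2 empty => index 2.
Insert 784: h=10, h2=5, slots 10,2 occupied => index 7.
Insert 17: h=10, h2=6, slot 10 occupied => index 3.
Insert 355: h=10, h2=8, slot 10 occupied => index 5.
Table: [134, ., 442, 17, ., 355, ., 784, ., ., 95, ., .]

3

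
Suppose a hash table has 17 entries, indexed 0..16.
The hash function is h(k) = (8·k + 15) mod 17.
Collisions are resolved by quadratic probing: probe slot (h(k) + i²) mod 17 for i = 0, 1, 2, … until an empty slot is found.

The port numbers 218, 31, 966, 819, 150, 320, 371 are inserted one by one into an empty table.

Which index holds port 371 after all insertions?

218 hashes to 8; slot 8 is free -> place at 8.
31 hashes to 8; 8 taken -> place at 9.
966 hashes to 8; 8,9 taken -> place at 12.
819 hashes to 5; slot 5 is free -> place at 5.
150 hashes to 8; 8,9,12 taken -> place at 0.
320 hashes to 8; 8,9,12,0 taken -> place at 7.
371 hashes to 8; 8,9,12,0,7 taken -> place at 16.
Table: [150, —, —, —, —, 819, —, 320, 218, 31, —, —, 966, —, —, —, 371]

16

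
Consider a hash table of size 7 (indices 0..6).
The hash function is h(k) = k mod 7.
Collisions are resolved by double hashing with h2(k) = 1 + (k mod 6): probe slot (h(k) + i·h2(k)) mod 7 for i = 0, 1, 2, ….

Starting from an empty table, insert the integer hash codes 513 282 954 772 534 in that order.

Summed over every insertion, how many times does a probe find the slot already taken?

513 hashes to 2; slot 2 is free -> place at 2.
282 hashes to 2, h2=1; 2 taken -> place at 3.
954 hashes to 2, h2=1; 2,3 taken -> place at 4.
772 hashes to 2, h2=5; 2 taken -> place at 0.
534 hashes to 2, h2=1; 2,3,4 taken -> place at 5.
Table: [772, ∅, 513, 282, 954, 534, ∅]

7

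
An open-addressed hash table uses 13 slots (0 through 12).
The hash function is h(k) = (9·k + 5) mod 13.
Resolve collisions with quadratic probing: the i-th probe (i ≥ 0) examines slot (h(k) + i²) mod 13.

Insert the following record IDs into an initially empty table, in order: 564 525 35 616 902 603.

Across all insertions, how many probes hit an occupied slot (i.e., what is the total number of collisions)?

10

564: h=11 → slot 11
525: h=11, probe 11,12 → slot 12
35: h=8 → slot 8
616: h=11, probe 11,12,2 → slot 2
902: h=11, probe 11,12,2,7 → slot 7
603: h=11, probe 11,12,2,7,1 → slot 1
Table: [∅, 603, 616, ∅, ∅, ∅, ∅, 902, 35, ∅, ∅, 564, 525]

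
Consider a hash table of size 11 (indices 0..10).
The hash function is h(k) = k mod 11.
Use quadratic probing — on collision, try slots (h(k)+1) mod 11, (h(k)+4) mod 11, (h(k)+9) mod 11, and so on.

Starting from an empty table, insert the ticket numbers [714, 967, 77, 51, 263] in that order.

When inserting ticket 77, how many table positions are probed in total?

714 hashes to 10; slot 10 is free → place at 10.
967 hashes to 10; 10 taken → place at 0.
77 hashes to 0; 0 taken → place at 1.
51 hashes to 7; slot 7 is free → place at 7.
263 hashes to 10; 10,0 taken → place at 3.
Table: [967, 77, -, 263, -, -, -, 51, -, -, 714]

2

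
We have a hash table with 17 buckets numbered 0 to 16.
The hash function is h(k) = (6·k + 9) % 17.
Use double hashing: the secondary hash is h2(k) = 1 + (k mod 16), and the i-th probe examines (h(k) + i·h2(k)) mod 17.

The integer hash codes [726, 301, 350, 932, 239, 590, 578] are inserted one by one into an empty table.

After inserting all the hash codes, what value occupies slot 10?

301

726 hashes to 13; slot 13 is free → place at 13.
301 hashes to 13, h2=14; 13 taken → place at 10.
350 hashes to 1; slot 1 is free → place at 1.
932 hashes to 8; slot 8 is free → place at 8.
239 hashes to 15; slot 15 is free → place at 15.
590 hashes to 13, h2=15; 13 taken → place at 11.
578 hashes to 9; slot 9 is free → place at 9.
Table: [_, 350, _, _, _, _, _, _, 932, 578, 301, 590, _, 726, _, 239, _]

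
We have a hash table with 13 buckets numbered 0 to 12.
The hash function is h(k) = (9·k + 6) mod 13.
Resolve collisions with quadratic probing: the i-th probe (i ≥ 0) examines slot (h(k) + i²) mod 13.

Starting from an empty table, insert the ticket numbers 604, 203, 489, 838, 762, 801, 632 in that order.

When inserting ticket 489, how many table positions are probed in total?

2

604: h=8 => slot 8
203: h=0 => slot 0
489: h=0, probe 0,1 => slot 1
838: h=8, probe 8,9 => slot 9
762: h=0, probe 0,1,4 => slot 4
801: h=0, probe 0,1,4,9,3 => slot 3
632: h=0, probe 0,1,4,9,3,12 => slot 12
Table: [203, 489, ∅, 801, 762, ∅, ∅, ∅, 604, 838, ∅, ∅, 632]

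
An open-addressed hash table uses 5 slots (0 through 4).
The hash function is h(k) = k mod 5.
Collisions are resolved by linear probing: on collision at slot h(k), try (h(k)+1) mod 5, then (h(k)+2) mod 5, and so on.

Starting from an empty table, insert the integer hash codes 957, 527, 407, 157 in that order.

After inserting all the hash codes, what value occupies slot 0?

957: h=2 => slot 2
527: h=2, probe 2,3 => slot 3
407: h=2, probe 2,3,4 => slot 4
157: h=2, probe 2,3,4,0 => slot 0
Table: [157, _, 957, 527, 407]

157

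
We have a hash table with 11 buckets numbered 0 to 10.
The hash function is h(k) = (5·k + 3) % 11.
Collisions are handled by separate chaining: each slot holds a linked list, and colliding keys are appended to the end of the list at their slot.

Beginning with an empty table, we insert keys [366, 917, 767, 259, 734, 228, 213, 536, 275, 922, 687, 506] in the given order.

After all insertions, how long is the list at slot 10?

366 -> bucket 7
917 -> bucket 1
767 -> bucket 10
259 -> bucket 0
734 -> bucket 10 (collision)
228 -> bucket 10 (collision)
213 -> bucket 1 (collision)
536 -> bucket 10 (collision)
275 -> bucket 3
922 -> bucket 4
687 -> bucket 6
506 -> bucket 3 (collision)
Final buckets:
0: 259
1: 917 -> 213
2: —
3: 275 -> 506
4: 922
5: —
6: 687
7: 366
8: —
9: —
10: 767 -> 734 -> 228 -> 536

4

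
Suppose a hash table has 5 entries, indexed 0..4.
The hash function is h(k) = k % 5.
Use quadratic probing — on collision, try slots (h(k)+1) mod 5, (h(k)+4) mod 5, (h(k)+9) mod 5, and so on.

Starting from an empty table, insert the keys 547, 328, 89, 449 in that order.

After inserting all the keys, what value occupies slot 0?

547: h=2 -> slot 2
328: h=3 -> slot 3
89: h=4 -> slot 4
449: h=4, probe 4,0 -> slot 0
Table: [449, —, 547, 328, 89]

449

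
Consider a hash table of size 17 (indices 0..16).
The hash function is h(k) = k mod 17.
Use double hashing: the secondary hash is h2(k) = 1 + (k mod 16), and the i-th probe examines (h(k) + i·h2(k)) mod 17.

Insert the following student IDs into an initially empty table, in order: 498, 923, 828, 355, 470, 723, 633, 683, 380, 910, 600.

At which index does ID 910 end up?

7

498: h=5 → slot 5
923: h=5, h2=12, probe 5,0 → slot 0
828: h=12 → slot 12
355: h=15 → slot 15
470: h=11 → slot 11
723: h=9 → slot 9
633: h=4 → slot 4
683: h=3 → slot 3
380: h=6 → slot 6
910: h=9, h2=15, probe 9,7 → slot 7
600: h=5, h2=9, probe 5,14 → slot 14
Table: [923, ., ., 683, 633, 498, 380, 910, ., 723, ., 470, 828, ., 600, 355, .]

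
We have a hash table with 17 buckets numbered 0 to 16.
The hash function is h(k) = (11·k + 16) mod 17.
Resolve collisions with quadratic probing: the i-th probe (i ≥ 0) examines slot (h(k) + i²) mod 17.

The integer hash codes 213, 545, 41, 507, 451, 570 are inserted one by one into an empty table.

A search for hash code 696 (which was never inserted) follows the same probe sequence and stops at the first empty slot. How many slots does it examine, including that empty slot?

2

213 hashes to 13; slot 13 is free => place at 13.
545 hashes to 10; slot 10 is free => place at 10.
41 hashes to 8; slot 8 is free => place at 8.
507 hashes to 0; slot 0 is free => place at 0.
451 hashes to 13; 13 taken => place at 14.
570 hashes to 13; 13,14,0 taken => place at 5.
Table: [507, _, _, _, _, 570, _, _, 41, _, 545, _, _, 213, 451, _, _]
Lookup 696: h=5, probe 5,6 → slot 6 empty, not found.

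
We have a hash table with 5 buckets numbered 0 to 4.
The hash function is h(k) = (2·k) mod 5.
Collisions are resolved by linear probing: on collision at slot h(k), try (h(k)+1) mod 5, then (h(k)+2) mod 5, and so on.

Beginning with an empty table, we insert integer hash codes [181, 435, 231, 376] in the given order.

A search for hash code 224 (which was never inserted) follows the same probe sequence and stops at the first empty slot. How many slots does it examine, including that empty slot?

181 hashes to 2; slot 2 is free => place at 2.
435 hashes to 0; slot 0 is free => place at 0.
231 hashes to 2; 2 taken => place at 3.
376 hashes to 2; 2,3 taken => place at 4.
Table: [435, —, 181, 231, 376]
Lookup 224: h=3, probe 3,4,0,1 → slot 1 empty, not found.

4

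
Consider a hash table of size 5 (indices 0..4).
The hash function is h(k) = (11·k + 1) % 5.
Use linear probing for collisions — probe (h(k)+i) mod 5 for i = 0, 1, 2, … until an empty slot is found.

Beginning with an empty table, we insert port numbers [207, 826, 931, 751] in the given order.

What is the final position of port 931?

4

207 hashes to 3; slot 3 is free => place at 3.
826 hashes to 2; slot 2 is free => place at 2.
931 hashes to 2; 2,3 taken => place at 4.
751 hashes to 2; 2,3,4 taken => place at 0.
Table: [751, —, 826, 207, 931]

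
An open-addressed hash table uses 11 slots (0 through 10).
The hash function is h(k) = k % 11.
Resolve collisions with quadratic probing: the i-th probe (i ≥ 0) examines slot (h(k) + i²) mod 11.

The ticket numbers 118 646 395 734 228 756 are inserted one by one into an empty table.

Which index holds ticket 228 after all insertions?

6

118 hashes to 8; slot 8 is free → place at 8.
646 hashes to 8; 8 taken → place at 9.
395 hashes to 10; slot 10 is free → place at 10.
734 hashes to 8; 8,9 taken → place at 1.
228 hashes to 8; 8,9,1 taken → place at 6.
756 hashes to 8; 8,9,1,6 taken → place at 2.
Table: [—, 734, 756, —, —, —, 228, —, 118, 646, 395]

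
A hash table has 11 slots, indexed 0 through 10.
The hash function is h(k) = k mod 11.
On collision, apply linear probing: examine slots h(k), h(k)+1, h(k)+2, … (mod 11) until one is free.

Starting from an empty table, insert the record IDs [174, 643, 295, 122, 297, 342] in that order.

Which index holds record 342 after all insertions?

2

174: h=9 -> slot 9
643: h=5 -> slot 5
295: h=9, probe 9,10 -> slot 10
122: h=1 -> slot 1
297: h=0 -> slot 0
342: h=1, probe 1,2 -> slot 2
Table: [297, 122, 342, -, -, 643, -, -, -, 174, 295]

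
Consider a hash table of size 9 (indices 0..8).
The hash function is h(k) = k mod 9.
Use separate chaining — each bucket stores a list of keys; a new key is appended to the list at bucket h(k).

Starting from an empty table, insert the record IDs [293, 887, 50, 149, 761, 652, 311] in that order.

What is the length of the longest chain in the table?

Insert 293: h=5, bucket 5 empty -> new chain.
Insert 887: h=5, bucket 5 nonempty -> append to chain.
Insert 50: h=5, bucket 5 nonempty -> append to chain.
Insert 149: h=5, bucket 5 nonempty -> append to chain.
Insert 761: h=5, bucket 5 nonempty -> append to chain.
Insert 652: h=4, bucket 4 empty -> new chain.
Insert 311: h=5, bucket 5 nonempty -> append to chain.
Final buckets:
0: .
1: .
2: .
3: .
4: 652
5: 293 -> 887 -> 50 -> 149 -> 761 -> 311
6: .
7: .
8: .

6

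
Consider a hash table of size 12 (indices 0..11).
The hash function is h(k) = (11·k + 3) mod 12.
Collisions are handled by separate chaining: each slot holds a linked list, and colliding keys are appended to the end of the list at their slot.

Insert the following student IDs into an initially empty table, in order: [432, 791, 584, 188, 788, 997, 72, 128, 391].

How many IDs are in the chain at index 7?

4

Insert 432: h=3, bucket 3 empty → new chain.
Insert 791: h=4, bucket 4 empty → new chain.
Insert 584: h=7, bucket 7 empty → new chain.
Insert 188: h=7, bucket 7 nonempty → append to chain.
Insert 788: h=7, bucket 7 nonempty → append to chain.
Insert 997: h=2, bucket 2 empty → new chain.
Insert 72: h=3, bucket 3 nonempty → append to chain.
Insert 128: h=7, bucket 7 nonempty → append to chain.
Insert 391: h=8, bucket 8 empty → new chain.
Final buckets:
0: —
1: —
2: 997
3: 432 -> 72
4: 791
5: —
6: —
7: 584 -> 188 -> 788 -> 128
8: 391
9: —
10: —
11: —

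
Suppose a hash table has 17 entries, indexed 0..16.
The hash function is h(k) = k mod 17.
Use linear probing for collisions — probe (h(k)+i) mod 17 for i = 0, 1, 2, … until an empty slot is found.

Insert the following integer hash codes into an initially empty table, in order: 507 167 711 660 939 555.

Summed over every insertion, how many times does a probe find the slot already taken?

6

Insert 507: h=14, slot 14 empty → index 14.
Insert 167: h=14, slot 14 occupied → index 15.
Insert 711: h=14, slots 14,15 occupied → index 16.
Insert 660: h=14, slots 14,15,16 occupied → index 0.
Insert 939: h=4, slot 4 empty → index 4.
Insert 555: h=11, slot 11 empty → index 11.
Table: [660, -, -, -, 939, -, -, -, -, -, -, 555, -, -, 507, 167, 711]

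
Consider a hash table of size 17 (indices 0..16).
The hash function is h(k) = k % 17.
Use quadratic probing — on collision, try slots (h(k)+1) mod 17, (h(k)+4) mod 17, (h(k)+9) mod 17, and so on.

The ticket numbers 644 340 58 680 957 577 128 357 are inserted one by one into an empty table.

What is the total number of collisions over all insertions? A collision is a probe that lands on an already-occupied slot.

3

644: h=15 => slot 15
340: h=0 => slot 0
58: h=7 => slot 7
680: h=0, probe 0,1 => slot 1
957: h=5 => slot 5
577: h=16 => slot 16
128: h=9 => slot 9
357: h=0, probe 0,1,4 => slot 4
Table: [340, 680, -, -, 357, 957, -, 58, -, 128, -, -, -, -, -, 644, 577]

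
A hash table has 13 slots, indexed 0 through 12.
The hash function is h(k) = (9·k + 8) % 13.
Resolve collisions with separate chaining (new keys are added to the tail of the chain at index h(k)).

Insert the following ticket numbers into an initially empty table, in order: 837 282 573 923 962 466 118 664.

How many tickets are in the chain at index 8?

2

837 → bucket 1
282 → bucket 11
573 → bucket 4
923 → bucket 8
962 → bucket 8 (collision)
466 → bucket 3
118 → bucket 4 (collision)
664 → bucket 4 (collision)
Final buckets:
0: -
1: 837
2: -
3: 466
4: 573 -> 118 -> 664
5: -
6: -
7: -
8: 923 -> 962
9: -
10: -
11: 282
12: -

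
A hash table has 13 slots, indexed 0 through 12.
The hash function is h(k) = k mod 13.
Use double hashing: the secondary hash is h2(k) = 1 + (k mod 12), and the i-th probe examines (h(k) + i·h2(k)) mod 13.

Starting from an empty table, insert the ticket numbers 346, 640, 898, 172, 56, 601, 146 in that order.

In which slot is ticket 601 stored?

346: h=8 → slot 8
640: h=3 → slot 3
898: h=1 → slot 1
172: h=3, h2=5, probe 3,8,0 → slot 0
56: h=4 → slot 4
601: h=3, h2=2, probe 3,5 → slot 5
146: h=3, h2=3, probe 3,6 → slot 6
Table: [172, 898, —, 640, 56, 601, 146, —, 346, —, —, —, —]

5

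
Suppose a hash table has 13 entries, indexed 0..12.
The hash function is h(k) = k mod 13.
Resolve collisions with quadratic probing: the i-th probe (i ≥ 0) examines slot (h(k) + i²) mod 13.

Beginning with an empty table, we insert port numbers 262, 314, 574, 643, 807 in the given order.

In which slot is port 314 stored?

262: h=2 → slot 2
314: h=2, probe 2,3 → slot 3
574: h=2, probe 2,3,6 → slot 6
643: h=6, probe 6,7 → slot 7
807: h=1 → slot 1
Table: [., 807, 262, 314, ., ., 574, 643, ., ., ., ., .]

3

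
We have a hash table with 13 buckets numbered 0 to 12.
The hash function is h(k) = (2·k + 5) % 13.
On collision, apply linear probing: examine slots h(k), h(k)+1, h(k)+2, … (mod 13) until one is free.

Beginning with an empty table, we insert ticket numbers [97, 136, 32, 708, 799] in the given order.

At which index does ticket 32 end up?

97 hashes to 4; slot 4 is free → place at 4.
136 hashes to 4; 4 taken → place at 5.
32 hashes to 4; 4,5 taken → place at 6.
708 hashes to 4; 4,5,6 taken → place at 7.
799 hashes to 4; 4,5,6,7 taken → place at 8.
Table: [., ., ., ., 97, 136, 32, 708, 799, ., ., ., .]

6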